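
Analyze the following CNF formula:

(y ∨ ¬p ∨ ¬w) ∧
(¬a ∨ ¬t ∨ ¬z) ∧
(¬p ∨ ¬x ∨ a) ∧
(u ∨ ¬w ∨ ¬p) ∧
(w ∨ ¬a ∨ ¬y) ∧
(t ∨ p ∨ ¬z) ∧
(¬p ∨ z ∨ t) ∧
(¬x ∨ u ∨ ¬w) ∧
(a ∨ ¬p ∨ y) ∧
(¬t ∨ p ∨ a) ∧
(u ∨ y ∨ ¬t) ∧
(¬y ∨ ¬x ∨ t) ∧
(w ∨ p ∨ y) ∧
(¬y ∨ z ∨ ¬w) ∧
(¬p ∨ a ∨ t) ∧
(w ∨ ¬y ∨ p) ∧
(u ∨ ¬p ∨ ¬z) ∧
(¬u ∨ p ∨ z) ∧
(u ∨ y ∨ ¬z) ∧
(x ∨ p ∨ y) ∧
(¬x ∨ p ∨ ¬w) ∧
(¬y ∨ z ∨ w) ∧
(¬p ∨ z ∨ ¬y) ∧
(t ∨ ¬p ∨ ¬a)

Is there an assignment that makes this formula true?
Yes

Yes, the formula is satisfiable.

One satisfying assignment is: z=False, a=True, y=False, w=False, x=False, u=True, t=True, p=True

Verification: With this assignment, all 24 clauses evaluate to true.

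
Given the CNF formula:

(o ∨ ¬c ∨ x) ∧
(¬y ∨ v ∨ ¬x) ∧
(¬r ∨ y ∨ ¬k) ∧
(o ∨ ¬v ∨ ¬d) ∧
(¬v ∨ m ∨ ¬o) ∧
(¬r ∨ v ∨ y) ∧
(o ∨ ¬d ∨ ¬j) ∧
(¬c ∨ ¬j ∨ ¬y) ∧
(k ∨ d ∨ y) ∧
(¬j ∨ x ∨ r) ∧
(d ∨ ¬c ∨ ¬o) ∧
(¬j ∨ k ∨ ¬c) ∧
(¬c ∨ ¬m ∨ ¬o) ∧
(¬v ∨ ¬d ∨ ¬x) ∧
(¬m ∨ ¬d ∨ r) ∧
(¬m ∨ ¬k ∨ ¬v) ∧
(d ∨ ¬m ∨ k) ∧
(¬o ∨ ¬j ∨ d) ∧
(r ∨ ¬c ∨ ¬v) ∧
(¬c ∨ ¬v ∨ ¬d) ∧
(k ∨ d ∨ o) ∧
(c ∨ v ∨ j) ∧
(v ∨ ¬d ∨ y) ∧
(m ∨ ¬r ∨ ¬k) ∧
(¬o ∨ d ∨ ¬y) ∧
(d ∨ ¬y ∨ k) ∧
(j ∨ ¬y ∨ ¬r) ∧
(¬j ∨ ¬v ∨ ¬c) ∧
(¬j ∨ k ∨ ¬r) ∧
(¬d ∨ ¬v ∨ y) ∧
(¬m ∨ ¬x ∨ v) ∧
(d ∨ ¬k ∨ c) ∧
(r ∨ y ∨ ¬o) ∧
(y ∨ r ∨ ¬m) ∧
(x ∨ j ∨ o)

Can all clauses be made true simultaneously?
Yes

Yes, the formula is satisfiable.

One satisfying assignment is: d=False, k=True, m=False, v=False, x=True, o=False, r=False, j=False, c=True, y=False

Verification: With this assignment, all 35 clauses evaluate to true.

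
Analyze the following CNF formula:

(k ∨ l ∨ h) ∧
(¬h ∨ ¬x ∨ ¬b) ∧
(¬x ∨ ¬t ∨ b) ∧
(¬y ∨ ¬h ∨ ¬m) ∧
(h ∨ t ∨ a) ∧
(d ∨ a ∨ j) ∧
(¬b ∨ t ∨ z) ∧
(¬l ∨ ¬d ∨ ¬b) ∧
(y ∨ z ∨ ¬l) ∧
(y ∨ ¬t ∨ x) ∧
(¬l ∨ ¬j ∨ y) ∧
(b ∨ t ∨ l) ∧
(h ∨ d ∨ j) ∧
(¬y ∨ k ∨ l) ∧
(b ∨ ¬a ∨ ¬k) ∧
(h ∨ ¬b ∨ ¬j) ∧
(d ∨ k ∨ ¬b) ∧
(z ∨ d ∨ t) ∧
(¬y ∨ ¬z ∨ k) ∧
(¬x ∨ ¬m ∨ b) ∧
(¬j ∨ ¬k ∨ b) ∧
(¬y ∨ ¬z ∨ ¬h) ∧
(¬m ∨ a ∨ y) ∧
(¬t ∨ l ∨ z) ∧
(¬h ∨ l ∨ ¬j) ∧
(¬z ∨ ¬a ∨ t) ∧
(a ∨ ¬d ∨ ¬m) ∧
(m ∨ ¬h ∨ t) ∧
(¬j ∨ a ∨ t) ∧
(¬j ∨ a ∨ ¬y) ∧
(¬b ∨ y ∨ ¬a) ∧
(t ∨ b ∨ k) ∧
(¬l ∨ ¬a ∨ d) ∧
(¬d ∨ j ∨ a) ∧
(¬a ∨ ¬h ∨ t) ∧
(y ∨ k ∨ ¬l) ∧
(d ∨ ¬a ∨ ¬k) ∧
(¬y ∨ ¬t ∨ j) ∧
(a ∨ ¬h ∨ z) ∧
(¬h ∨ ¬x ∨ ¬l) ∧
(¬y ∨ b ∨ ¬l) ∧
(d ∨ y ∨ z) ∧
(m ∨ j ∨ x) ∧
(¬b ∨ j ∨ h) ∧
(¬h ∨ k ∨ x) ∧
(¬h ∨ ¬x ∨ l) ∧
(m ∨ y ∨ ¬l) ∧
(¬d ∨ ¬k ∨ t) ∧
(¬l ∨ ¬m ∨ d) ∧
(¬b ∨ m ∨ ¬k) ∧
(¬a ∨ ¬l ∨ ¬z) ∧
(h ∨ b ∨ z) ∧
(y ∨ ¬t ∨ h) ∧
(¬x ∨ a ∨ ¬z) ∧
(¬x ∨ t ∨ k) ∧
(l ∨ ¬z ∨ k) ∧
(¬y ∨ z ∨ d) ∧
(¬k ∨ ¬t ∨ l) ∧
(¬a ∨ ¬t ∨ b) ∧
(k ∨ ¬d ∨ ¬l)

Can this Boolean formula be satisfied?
No

No, the formula is not satisfiable.

No assignment of truth values to the variables can make all 60 clauses true simultaneously.

The formula is UNSAT (unsatisfiable).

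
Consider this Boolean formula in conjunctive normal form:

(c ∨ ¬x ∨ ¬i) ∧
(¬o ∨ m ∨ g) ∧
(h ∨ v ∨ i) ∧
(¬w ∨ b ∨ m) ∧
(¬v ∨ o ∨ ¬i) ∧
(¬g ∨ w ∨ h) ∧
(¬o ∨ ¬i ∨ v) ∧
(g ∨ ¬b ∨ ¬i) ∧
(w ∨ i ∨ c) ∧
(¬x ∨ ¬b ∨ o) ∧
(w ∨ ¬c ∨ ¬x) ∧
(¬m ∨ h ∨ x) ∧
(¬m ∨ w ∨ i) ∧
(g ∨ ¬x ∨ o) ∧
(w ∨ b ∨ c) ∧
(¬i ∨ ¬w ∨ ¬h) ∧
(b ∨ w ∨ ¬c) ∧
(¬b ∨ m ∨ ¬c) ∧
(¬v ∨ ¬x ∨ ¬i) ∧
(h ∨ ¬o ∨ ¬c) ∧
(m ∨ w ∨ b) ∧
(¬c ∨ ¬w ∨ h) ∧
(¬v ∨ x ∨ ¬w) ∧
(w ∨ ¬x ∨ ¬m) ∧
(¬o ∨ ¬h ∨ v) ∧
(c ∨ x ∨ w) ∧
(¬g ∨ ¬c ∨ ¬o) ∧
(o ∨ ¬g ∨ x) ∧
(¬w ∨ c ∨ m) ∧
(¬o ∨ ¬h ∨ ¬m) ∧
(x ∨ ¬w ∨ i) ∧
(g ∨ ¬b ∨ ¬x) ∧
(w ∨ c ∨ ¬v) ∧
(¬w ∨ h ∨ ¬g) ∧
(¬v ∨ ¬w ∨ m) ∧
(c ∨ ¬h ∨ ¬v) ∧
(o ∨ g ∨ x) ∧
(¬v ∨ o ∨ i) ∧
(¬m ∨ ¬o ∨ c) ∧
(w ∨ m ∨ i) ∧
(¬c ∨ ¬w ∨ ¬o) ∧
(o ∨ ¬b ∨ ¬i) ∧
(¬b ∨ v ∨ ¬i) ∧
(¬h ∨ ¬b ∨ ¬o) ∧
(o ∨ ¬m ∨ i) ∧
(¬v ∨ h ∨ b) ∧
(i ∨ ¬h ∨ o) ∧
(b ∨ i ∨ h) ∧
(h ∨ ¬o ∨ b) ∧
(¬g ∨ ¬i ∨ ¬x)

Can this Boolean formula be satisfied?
No

No, the formula is not satisfiable.

No assignment of truth values to the variables can make all 50 clauses true simultaneously.

The formula is UNSAT (unsatisfiable).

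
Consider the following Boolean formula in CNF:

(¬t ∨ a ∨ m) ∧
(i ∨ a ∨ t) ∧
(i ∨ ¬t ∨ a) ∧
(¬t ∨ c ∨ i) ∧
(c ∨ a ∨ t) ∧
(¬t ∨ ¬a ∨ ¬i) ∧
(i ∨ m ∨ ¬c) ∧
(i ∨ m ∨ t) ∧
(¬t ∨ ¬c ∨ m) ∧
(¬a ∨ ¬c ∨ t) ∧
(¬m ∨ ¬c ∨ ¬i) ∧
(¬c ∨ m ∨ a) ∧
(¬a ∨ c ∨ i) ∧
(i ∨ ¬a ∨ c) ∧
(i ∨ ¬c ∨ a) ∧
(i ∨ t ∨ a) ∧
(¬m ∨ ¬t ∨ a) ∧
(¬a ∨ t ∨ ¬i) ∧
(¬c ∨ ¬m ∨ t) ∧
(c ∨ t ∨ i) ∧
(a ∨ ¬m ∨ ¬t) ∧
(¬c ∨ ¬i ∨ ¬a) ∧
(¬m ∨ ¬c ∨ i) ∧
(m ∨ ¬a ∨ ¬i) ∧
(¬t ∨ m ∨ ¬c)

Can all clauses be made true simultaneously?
No

No, the formula is not satisfiable.

No assignment of truth values to the variables can make all 25 clauses true simultaneously.

The formula is UNSAT (unsatisfiable).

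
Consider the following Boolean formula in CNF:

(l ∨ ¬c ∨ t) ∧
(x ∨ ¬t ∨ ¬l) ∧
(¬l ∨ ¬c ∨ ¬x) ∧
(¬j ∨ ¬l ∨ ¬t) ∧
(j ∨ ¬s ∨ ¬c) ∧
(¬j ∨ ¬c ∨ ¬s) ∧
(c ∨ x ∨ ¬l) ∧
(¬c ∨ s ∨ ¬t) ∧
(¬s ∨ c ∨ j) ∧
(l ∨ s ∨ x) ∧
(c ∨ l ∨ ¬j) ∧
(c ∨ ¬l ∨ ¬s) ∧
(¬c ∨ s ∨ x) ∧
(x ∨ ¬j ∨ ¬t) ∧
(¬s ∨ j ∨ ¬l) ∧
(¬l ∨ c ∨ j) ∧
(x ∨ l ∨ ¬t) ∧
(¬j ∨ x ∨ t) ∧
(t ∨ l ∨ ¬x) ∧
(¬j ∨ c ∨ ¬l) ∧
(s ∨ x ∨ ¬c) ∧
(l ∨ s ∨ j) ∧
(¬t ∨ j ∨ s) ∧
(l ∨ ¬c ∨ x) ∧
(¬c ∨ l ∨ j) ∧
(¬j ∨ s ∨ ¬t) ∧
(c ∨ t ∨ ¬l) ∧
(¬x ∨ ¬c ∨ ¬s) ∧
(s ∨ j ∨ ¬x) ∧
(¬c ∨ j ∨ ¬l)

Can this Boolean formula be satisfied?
No

No, the formula is not satisfiable.

No assignment of truth values to the variables can make all 30 clauses true simultaneously.

The formula is UNSAT (unsatisfiable).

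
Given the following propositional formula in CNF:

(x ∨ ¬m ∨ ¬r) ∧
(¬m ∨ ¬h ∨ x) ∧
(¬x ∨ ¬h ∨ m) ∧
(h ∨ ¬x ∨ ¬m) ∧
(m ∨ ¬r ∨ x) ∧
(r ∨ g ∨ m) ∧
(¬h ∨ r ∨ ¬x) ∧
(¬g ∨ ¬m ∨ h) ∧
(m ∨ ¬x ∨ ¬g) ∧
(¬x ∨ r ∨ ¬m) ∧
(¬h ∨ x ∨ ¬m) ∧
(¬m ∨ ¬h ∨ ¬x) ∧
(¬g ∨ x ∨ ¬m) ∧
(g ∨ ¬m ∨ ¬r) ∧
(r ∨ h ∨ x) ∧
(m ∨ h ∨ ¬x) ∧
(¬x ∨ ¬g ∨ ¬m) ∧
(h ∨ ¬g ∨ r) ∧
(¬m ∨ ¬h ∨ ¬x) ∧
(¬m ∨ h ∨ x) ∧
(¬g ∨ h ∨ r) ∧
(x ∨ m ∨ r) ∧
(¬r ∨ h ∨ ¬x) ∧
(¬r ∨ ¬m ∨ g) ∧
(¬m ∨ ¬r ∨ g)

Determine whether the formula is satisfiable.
No

No, the formula is not satisfiable.

No assignment of truth values to the variables can make all 25 clauses true simultaneously.

The formula is UNSAT (unsatisfiable).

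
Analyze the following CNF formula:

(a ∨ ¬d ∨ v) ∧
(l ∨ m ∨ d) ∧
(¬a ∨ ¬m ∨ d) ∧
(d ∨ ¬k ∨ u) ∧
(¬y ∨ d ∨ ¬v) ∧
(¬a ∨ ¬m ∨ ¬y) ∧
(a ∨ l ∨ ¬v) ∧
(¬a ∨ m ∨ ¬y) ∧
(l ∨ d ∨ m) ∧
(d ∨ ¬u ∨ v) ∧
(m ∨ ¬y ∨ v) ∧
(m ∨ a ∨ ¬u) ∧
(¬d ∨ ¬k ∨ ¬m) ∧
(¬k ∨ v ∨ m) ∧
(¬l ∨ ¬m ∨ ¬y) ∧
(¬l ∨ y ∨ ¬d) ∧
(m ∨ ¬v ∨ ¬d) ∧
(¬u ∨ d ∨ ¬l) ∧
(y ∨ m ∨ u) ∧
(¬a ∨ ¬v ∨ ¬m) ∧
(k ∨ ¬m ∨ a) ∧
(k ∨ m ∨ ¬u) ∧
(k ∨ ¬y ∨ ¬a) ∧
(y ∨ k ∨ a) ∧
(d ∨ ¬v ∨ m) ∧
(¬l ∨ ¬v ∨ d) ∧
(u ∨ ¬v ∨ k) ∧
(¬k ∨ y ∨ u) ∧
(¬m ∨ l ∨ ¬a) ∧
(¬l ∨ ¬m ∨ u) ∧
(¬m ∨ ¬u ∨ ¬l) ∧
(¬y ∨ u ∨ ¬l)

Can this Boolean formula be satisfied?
No

No, the formula is not satisfiable.

No assignment of truth values to the variables can make all 32 clauses true simultaneously.

The formula is UNSAT (unsatisfiable).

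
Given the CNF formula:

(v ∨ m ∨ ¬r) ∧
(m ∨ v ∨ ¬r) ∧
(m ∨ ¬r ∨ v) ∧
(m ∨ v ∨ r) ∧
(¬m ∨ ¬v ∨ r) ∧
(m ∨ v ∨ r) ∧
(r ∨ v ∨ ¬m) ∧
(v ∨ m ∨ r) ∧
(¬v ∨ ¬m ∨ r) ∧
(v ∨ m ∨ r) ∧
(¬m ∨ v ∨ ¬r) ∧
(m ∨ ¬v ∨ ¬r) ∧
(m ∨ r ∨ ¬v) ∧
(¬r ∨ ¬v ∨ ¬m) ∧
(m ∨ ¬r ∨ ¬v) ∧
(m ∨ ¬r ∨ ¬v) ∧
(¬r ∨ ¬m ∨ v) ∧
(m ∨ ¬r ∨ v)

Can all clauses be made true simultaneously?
No

No, the formula is not satisfiable.

No assignment of truth values to the variables can make all 18 clauses true simultaneously.

The formula is UNSAT (unsatisfiable).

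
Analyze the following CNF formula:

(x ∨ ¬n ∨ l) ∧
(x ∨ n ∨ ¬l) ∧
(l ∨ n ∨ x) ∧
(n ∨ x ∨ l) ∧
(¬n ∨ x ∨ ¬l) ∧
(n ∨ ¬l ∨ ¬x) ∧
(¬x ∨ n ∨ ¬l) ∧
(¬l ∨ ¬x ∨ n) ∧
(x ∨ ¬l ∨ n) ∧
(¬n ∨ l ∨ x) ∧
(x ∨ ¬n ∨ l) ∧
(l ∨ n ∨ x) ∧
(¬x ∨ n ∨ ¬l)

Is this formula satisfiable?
Yes

Yes, the formula is satisfiable.

One satisfying assignment is: l=False, n=False, x=True

Verification: With this assignment, all 13 clauses evaluate to true.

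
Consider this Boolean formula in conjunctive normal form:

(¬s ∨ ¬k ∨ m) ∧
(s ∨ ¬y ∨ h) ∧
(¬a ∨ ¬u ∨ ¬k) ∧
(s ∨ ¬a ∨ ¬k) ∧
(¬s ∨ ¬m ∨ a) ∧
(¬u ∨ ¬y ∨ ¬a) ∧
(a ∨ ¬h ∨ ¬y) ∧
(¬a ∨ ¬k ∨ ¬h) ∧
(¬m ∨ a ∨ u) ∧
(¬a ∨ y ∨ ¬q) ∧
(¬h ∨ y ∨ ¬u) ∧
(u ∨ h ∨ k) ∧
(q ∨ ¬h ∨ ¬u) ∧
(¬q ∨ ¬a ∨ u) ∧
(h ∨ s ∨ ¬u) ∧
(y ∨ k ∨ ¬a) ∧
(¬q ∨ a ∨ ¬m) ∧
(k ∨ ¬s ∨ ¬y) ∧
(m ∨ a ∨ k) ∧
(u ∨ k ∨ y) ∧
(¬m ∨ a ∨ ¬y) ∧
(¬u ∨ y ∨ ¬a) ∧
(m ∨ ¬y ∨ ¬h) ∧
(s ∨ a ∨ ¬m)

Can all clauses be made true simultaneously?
Yes

Yes, the formula is satisfiable.

One satisfying assignment is: h=False, k=True, s=False, a=False, q=False, m=False, u=False, y=False

Verification: With this assignment, all 24 clauses evaluate to true.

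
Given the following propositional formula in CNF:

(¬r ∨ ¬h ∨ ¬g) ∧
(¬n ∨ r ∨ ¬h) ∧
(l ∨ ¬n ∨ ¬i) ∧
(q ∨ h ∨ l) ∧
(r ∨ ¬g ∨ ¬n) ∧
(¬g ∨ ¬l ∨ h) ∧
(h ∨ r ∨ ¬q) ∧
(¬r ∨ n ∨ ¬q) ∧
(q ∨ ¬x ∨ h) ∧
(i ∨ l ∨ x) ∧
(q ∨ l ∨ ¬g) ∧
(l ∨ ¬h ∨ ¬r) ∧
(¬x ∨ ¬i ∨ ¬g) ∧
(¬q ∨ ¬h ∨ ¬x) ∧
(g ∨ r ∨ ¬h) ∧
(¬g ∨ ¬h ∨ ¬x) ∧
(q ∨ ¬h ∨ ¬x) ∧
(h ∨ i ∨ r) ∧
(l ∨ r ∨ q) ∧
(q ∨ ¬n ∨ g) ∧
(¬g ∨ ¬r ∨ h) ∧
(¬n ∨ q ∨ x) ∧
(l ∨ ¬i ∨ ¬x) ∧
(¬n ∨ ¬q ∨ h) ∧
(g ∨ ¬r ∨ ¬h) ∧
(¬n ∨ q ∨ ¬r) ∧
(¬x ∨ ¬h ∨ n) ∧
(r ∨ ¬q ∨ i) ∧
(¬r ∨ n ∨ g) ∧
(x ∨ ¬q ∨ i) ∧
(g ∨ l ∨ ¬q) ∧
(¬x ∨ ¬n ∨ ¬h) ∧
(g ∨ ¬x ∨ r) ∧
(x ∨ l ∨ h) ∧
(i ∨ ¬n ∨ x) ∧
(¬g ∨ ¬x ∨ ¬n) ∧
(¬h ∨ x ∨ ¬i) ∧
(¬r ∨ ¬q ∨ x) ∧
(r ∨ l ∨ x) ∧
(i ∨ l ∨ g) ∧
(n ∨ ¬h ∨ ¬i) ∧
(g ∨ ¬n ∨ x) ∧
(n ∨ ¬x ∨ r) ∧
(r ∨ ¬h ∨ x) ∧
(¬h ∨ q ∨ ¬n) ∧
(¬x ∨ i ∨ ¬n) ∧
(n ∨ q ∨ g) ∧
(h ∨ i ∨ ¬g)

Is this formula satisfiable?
No

No, the formula is not satisfiable.

No assignment of truth values to the variables can make all 48 clauses true simultaneously.

The formula is UNSAT (unsatisfiable).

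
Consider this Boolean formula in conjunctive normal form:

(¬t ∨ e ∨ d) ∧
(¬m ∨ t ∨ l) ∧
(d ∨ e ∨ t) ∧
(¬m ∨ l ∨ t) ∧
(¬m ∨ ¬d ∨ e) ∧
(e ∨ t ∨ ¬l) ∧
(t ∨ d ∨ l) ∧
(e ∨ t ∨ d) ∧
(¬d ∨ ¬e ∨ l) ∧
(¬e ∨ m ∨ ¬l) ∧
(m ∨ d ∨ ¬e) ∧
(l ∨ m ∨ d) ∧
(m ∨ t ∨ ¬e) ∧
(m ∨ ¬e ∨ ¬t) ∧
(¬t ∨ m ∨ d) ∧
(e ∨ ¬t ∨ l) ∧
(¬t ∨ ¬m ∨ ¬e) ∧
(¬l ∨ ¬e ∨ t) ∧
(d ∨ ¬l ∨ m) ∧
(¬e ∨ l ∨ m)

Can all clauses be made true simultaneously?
Yes

Yes, the formula is satisfiable.

One satisfying assignment is: e=False, d=True, m=False, l=False, t=False

Verification: With this assignment, all 20 clauses evaluate to true.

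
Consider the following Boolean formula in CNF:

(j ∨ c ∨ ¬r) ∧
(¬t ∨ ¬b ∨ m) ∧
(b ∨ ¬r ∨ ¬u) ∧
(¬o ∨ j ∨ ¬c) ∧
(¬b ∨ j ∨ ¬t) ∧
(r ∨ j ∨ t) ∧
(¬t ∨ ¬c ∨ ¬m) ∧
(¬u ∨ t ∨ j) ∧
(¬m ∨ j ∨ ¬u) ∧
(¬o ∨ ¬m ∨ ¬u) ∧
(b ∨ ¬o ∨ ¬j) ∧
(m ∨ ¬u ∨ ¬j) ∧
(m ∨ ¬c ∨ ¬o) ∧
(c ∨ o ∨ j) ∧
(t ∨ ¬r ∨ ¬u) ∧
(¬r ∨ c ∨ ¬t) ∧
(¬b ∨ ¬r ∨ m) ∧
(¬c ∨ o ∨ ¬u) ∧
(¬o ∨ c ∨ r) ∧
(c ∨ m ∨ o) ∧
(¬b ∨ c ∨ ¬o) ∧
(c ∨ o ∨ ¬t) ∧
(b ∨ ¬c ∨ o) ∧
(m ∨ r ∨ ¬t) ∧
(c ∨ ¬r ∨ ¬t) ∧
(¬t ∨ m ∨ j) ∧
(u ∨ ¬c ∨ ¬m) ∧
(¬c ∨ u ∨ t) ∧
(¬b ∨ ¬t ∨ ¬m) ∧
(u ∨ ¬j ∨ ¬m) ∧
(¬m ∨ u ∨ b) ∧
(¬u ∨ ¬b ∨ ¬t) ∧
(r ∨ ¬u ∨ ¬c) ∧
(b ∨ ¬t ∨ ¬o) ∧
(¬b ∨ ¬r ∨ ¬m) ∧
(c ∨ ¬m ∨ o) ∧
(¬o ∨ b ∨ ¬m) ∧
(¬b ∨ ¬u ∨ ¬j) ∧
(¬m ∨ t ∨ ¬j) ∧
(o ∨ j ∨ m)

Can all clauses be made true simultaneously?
No

No, the formula is not satisfiable.

No assignment of truth values to the variables can make all 40 clauses true simultaneously.

The formula is UNSAT (unsatisfiable).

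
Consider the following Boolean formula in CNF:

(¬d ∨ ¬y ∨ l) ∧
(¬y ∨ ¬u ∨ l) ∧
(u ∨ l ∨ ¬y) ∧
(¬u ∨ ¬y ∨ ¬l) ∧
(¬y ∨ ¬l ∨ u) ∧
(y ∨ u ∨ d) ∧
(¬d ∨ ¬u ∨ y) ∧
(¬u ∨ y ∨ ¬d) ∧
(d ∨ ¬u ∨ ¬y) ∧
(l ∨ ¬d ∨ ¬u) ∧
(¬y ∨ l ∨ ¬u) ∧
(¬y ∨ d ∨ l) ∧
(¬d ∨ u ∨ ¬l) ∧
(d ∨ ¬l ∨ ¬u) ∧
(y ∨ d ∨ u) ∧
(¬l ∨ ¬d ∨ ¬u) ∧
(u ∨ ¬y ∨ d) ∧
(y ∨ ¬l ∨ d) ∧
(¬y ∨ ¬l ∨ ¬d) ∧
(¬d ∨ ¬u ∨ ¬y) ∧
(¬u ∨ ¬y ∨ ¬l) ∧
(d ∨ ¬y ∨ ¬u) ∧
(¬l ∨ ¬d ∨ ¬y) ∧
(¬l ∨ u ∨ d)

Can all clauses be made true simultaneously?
Yes

Yes, the formula is satisfiable.

One satisfying assignment is: u=False, l=False, d=True, y=False

Verification: With this assignment, all 24 clauses evaluate to true.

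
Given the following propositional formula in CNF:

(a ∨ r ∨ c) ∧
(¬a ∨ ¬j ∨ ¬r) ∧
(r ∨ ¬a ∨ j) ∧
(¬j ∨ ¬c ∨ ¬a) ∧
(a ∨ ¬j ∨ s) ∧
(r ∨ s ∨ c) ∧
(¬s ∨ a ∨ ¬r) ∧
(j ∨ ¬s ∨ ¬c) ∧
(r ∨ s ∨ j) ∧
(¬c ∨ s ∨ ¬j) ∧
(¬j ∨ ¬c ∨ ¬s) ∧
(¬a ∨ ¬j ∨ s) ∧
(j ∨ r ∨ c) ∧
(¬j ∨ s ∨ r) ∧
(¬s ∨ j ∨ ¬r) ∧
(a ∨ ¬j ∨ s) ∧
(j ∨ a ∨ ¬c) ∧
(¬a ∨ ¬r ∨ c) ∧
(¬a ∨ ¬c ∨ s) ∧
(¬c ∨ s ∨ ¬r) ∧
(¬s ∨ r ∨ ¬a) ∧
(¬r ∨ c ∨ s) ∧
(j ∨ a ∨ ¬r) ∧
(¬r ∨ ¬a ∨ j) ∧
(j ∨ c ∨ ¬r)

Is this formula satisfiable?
No

No, the formula is not satisfiable.

No assignment of truth values to the variables can make all 25 clauses true simultaneously.

The formula is UNSAT (unsatisfiable).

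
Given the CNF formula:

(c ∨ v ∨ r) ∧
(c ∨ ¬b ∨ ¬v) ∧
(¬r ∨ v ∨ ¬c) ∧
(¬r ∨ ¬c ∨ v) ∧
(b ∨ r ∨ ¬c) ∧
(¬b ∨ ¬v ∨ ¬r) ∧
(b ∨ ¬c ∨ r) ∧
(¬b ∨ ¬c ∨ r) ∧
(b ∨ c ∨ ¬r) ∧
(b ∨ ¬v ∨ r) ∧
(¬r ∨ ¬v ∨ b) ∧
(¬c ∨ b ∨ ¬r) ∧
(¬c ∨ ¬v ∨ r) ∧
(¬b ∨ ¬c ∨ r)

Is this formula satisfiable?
Yes

Yes, the formula is satisfiable.

One satisfying assignment is: v=False, c=False, b=True, r=True

Verification: With this assignment, all 14 clauses evaluate to true.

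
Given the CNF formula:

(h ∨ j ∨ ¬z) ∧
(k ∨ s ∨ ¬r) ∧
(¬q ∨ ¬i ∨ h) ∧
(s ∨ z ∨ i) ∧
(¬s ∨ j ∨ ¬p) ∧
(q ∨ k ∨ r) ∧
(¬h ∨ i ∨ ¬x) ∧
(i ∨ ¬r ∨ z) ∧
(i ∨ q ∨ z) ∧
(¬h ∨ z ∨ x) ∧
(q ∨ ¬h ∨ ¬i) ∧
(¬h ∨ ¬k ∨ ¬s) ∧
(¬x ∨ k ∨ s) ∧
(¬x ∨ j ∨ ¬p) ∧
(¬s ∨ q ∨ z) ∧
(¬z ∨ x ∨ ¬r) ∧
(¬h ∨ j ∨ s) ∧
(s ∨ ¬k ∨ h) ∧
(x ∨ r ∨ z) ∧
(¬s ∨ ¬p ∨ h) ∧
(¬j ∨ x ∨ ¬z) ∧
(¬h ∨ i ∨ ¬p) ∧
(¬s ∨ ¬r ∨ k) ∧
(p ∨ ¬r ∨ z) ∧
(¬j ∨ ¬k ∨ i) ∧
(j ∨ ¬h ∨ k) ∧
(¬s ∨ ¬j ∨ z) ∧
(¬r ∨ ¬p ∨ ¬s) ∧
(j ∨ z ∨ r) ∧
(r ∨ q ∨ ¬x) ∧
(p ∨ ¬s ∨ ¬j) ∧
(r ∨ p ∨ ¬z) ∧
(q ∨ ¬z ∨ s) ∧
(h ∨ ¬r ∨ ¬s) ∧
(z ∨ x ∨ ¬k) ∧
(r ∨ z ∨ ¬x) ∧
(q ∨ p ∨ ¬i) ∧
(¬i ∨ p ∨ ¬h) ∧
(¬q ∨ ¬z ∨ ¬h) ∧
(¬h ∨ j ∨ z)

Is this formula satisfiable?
Yes

Yes, the formula is satisfiable.

One satisfying assignment is: j=True, h=True, q=True, i=True, z=False, s=False, p=True, r=True, x=True, k=True

Verification: With this assignment, all 40 clauses evaluate to true.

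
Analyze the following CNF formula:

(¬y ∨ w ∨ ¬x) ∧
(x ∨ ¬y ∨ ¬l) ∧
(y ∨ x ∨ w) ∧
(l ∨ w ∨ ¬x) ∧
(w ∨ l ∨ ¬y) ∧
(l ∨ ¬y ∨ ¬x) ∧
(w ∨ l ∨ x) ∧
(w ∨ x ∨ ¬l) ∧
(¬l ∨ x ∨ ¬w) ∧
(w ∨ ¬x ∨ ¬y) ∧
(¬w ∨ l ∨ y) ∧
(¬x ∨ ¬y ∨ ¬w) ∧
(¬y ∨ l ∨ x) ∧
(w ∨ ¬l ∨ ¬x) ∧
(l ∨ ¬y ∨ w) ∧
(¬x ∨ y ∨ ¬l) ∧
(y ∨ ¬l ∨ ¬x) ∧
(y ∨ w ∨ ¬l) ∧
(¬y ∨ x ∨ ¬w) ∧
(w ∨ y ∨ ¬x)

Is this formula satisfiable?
No

No, the formula is not satisfiable.

No assignment of truth values to the variables can make all 20 clauses true simultaneously.

The formula is UNSAT (unsatisfiable).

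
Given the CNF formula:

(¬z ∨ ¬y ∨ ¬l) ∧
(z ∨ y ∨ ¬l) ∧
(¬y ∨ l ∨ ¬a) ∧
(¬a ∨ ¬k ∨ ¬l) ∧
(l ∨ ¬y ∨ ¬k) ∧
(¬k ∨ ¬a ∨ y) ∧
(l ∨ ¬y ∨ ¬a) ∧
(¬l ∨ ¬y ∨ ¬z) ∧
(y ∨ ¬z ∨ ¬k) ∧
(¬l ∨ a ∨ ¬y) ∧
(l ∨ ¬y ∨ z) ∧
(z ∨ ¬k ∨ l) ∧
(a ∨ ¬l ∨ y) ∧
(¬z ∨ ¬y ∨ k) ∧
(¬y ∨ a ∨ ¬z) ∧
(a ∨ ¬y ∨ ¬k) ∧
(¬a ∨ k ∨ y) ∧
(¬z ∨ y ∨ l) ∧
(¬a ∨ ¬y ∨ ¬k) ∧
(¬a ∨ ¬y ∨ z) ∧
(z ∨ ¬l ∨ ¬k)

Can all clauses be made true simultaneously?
Yes

Yes, the formula is satisfiable.

One satisfying assignment is: k=False, l=False, a=False, y=False, z=False

Verification: With this assignment, all 21 clauses evaluate to true.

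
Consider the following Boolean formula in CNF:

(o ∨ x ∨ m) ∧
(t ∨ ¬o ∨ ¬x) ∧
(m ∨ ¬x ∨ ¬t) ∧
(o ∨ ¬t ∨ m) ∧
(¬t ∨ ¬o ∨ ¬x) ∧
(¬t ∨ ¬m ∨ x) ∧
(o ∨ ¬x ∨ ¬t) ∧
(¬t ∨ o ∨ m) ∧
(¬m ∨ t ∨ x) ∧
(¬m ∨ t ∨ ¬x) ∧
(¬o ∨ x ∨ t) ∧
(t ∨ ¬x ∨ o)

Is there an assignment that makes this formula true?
Yes

Yes, the formula is satisfiable.

One satisfying assignment is: o=True, x=False, t=True, m=False

Verification: With this assignment, all 12 clauses evaluate to true.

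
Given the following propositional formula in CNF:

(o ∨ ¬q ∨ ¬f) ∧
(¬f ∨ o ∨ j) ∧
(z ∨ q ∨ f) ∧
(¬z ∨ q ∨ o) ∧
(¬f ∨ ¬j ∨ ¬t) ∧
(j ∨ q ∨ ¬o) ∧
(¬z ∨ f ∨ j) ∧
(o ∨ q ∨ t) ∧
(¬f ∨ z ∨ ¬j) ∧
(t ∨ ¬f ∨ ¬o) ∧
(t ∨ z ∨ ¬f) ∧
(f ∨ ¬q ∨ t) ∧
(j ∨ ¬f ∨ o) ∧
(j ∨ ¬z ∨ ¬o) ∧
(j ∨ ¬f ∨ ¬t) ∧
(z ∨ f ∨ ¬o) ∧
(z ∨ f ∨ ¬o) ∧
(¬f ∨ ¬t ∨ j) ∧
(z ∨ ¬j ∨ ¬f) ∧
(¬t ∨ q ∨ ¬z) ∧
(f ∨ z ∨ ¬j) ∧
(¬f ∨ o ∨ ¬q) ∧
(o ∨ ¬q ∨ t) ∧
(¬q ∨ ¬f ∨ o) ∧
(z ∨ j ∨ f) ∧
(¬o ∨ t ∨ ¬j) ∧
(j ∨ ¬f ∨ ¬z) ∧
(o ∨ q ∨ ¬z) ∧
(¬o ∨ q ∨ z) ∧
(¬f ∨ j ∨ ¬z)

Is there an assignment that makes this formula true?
Yes

Yes, the formula is satisfiable.

One satisfying assignment is: q=True, z=True, o=False, j=True, t=True, f=False

Verification: With this assignment, all 30 clauses evaluate to true.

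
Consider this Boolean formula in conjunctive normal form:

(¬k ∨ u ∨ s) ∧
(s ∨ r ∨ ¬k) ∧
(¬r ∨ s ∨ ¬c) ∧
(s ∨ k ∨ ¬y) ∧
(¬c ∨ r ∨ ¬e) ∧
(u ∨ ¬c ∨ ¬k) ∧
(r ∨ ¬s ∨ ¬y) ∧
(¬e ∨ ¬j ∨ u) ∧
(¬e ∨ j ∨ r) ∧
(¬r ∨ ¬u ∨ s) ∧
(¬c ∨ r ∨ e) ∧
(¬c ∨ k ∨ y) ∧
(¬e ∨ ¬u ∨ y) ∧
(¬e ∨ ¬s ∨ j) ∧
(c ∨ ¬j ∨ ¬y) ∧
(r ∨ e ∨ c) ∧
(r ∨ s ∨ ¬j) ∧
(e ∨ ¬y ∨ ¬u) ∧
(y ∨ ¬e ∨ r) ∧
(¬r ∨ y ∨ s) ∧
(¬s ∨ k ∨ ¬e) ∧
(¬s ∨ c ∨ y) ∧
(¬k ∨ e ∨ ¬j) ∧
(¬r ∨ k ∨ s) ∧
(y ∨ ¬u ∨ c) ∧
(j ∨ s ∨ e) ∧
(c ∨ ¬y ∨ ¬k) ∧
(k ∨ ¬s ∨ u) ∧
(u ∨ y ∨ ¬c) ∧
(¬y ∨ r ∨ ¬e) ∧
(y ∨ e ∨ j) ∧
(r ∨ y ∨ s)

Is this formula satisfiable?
Yes

Yes, the formula is satisfiable.

One satisfying assignment is: e=True, s=True, y=True, r=True, k=True, u=True, j=True, c=True

Verification: With this assignment, all 32 clauses evaluate to true.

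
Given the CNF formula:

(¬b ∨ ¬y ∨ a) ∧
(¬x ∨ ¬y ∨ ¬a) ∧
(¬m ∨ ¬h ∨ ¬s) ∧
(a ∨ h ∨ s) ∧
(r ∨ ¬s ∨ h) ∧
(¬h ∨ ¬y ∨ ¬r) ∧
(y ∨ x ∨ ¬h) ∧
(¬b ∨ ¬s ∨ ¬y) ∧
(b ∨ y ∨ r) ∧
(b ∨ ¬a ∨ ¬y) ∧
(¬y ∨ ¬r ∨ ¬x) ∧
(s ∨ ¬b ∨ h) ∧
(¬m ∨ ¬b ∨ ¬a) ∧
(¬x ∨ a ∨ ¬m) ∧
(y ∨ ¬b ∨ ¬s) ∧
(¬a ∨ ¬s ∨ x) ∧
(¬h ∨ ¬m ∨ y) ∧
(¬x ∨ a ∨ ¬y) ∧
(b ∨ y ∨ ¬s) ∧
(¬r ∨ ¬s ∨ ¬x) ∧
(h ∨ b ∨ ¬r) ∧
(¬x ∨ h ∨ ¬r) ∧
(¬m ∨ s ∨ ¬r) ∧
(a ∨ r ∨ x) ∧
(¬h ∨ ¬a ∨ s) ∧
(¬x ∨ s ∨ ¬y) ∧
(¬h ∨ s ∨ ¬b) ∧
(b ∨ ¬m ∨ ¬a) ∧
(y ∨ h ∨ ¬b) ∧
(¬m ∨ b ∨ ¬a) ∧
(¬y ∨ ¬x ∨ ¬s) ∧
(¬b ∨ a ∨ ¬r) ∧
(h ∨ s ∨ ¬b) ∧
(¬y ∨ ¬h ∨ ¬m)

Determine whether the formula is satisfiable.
Yes

Yes, the formula is satisfiable.

One satisfying assignment is: b=False, r=True, s=False, x=True, a=False, h=True, m=False, y=False

Verification: With this assignment, all 34 clauses evaluate to true.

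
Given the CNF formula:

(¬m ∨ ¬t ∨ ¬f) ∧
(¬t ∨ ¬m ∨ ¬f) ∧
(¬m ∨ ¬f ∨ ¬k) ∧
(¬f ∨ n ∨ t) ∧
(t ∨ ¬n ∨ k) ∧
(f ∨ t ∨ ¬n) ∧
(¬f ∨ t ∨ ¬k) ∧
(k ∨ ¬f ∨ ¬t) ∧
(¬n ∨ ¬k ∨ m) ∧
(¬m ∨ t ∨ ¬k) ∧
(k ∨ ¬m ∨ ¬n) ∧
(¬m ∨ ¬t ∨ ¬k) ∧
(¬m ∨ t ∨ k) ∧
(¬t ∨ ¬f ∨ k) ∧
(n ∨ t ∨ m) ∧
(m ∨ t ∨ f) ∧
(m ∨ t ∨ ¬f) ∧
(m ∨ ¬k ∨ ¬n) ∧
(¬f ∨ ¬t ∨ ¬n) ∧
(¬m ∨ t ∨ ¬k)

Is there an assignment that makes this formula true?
Yes

Yes, the formula is satisfiable.

One satisfying assignment is: f=False, n=False, t=True, k=False, m=False

Verification: With this assignment, all 20 clauses evaluate to true.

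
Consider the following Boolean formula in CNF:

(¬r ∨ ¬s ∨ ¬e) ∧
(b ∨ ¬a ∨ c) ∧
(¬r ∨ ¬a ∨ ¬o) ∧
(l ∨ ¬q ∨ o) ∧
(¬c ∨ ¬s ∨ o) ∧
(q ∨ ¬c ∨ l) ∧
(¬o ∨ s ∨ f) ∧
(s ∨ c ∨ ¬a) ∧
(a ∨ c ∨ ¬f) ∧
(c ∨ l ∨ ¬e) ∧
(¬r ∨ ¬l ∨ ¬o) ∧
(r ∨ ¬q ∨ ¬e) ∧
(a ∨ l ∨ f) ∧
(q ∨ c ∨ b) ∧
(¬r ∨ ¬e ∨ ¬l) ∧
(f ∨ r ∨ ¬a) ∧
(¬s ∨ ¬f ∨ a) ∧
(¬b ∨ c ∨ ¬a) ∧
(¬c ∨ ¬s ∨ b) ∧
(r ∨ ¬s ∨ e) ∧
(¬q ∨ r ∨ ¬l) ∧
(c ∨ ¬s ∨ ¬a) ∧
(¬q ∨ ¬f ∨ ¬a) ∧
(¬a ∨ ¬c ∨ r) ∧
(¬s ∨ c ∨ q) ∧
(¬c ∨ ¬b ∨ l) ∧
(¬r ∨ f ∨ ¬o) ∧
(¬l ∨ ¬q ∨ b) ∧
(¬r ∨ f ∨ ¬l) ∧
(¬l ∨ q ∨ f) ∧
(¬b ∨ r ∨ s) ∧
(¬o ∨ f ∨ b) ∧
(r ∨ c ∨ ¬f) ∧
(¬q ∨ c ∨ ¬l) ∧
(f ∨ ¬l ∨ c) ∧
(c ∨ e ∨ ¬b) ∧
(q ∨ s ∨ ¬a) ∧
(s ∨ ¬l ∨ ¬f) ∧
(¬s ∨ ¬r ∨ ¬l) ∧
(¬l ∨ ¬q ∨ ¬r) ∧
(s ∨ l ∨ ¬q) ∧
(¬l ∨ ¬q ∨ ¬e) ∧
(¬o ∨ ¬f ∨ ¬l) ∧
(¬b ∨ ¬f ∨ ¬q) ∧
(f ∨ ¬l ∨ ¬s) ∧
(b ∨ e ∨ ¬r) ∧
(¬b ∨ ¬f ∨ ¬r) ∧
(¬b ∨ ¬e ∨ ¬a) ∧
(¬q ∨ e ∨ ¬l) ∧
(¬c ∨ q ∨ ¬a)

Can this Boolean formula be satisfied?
No

No, the formula is not satisfiable.

No assignment of truth values to the variables can make all 50 clauses true simultaneously.

The formula is UNSAT (unsatisfiable).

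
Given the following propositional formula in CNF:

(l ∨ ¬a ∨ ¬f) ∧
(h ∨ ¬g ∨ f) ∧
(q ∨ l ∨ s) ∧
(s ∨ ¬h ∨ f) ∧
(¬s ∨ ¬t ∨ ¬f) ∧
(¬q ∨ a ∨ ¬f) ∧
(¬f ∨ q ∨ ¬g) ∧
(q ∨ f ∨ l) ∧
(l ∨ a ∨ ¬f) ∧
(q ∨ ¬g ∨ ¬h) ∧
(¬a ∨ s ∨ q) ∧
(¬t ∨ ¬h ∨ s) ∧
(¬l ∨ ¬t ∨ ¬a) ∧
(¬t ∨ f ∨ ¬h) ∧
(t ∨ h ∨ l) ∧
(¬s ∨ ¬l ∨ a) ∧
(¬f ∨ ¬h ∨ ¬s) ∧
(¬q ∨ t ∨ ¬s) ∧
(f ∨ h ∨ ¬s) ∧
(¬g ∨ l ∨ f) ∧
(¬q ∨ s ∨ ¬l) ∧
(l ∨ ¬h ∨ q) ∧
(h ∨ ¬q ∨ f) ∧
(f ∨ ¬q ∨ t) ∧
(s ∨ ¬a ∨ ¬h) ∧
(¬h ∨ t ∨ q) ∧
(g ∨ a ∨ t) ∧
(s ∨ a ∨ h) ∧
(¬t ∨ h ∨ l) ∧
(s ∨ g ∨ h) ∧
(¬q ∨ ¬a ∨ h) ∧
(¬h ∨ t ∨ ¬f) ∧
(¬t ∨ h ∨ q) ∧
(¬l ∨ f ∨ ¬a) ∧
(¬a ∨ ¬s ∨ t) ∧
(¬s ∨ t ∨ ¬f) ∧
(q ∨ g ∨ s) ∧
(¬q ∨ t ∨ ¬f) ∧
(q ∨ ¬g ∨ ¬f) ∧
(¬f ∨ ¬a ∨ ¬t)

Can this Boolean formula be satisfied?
No

No, the formula is not satisfiable.

No assignment of truth values to the variables can make all 40 clauses true simultaneously.

The formula is UNSAT (unsatisfiable).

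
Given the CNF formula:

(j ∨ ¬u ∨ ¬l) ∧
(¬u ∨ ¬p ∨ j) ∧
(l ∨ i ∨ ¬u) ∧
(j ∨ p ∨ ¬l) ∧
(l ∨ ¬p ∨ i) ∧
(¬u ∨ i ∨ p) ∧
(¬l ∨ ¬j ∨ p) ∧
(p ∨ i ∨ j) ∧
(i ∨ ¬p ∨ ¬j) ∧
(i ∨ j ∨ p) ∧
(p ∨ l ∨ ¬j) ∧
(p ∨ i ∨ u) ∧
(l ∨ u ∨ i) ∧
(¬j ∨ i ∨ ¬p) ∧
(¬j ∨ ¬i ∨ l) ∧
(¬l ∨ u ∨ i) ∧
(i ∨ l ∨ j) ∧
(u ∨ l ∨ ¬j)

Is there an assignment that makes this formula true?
Yes

Yes, the formula is satisfiable.

One satisfying assignment is: p=False, u=False, i=True, l=False, j=False

Verification: With this assignment, all 18 clauses evaluate to true.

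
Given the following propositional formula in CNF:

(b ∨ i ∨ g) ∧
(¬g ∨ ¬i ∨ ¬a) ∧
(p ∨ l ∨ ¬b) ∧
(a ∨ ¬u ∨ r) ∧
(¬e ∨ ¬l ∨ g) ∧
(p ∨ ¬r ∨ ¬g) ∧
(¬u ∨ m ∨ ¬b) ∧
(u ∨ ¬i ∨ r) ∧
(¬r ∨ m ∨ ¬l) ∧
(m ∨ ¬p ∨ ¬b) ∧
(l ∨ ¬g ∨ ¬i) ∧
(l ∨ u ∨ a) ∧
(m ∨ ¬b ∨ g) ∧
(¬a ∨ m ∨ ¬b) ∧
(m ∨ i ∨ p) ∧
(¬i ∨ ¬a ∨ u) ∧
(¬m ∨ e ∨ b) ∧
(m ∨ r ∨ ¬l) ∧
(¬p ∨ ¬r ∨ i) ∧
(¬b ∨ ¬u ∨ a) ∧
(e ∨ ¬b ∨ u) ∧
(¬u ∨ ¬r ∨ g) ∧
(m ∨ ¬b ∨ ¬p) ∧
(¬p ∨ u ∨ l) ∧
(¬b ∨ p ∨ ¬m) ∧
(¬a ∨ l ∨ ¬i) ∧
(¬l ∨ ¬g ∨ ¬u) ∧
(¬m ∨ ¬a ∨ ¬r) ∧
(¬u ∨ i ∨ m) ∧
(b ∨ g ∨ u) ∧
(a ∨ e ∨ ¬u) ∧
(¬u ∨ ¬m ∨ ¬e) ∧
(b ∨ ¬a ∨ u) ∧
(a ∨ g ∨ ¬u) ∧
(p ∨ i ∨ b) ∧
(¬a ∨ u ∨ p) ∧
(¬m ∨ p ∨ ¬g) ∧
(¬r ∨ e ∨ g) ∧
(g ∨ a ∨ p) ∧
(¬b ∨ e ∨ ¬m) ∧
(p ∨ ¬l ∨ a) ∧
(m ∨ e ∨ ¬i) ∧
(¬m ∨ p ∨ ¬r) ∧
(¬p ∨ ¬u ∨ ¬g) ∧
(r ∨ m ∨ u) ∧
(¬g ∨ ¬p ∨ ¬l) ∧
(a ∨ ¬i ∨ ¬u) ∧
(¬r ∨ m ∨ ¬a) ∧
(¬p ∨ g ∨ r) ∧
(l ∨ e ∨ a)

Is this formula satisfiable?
No

No, the formula is not satisfiable.

No assignment of truth values to the variables can make all 50 clauses true simultaneously.

The formula is UNSAT (unsatisfiable).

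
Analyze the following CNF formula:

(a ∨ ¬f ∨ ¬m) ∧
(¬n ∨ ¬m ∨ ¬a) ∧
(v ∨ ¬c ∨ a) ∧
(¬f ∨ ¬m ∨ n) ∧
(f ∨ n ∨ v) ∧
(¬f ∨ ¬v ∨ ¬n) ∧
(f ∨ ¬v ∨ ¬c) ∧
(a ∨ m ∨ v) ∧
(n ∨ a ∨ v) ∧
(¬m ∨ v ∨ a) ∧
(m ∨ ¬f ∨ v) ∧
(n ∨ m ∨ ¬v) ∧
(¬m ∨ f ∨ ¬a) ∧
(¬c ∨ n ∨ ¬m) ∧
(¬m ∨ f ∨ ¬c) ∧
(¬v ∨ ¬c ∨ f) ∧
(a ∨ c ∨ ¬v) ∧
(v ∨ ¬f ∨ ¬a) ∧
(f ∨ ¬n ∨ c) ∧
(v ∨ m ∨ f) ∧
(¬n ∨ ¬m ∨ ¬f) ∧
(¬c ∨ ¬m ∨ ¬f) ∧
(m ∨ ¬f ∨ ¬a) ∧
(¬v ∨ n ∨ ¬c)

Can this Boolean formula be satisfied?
No

No, the formula is not satisfiable.

No assignment of truth values to the variables can make all 24 clauses true simultaneously.

The formula is UNSAT (unsatisfiable).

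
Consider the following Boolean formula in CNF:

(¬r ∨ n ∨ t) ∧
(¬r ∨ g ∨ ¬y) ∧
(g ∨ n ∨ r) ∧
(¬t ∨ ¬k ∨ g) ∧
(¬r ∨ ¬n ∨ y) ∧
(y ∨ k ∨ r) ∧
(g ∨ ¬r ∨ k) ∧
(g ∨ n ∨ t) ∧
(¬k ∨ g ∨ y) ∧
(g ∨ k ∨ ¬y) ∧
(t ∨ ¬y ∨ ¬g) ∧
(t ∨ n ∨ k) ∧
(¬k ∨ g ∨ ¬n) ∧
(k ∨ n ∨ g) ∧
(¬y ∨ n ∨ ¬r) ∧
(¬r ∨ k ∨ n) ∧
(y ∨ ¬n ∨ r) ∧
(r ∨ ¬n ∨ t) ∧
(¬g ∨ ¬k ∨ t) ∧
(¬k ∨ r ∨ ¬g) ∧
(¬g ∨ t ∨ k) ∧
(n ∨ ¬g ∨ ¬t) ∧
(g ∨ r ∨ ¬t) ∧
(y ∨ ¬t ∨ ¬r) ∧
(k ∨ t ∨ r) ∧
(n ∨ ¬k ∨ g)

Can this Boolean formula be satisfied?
Yes

Yes, the formula is satisfiable.

One satisfying assignment is: r=True, k=True, y=True, t=True, g=True, n=True

Verification: With this assignment, all 26 clauses evaluate to true.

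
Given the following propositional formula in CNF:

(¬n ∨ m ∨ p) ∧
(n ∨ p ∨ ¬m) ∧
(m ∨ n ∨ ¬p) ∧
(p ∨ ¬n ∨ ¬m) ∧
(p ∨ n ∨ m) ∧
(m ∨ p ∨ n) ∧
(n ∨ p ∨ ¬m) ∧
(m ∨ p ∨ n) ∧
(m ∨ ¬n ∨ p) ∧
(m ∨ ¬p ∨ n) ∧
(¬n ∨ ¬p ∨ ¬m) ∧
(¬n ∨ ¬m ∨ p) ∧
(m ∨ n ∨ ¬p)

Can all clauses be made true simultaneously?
Yes

Yes, the formula is satisfiable.

One satisfying assignment is: m=True, p=True, n=False

Verification: With this assignment, all 13 clauses evaluate to true.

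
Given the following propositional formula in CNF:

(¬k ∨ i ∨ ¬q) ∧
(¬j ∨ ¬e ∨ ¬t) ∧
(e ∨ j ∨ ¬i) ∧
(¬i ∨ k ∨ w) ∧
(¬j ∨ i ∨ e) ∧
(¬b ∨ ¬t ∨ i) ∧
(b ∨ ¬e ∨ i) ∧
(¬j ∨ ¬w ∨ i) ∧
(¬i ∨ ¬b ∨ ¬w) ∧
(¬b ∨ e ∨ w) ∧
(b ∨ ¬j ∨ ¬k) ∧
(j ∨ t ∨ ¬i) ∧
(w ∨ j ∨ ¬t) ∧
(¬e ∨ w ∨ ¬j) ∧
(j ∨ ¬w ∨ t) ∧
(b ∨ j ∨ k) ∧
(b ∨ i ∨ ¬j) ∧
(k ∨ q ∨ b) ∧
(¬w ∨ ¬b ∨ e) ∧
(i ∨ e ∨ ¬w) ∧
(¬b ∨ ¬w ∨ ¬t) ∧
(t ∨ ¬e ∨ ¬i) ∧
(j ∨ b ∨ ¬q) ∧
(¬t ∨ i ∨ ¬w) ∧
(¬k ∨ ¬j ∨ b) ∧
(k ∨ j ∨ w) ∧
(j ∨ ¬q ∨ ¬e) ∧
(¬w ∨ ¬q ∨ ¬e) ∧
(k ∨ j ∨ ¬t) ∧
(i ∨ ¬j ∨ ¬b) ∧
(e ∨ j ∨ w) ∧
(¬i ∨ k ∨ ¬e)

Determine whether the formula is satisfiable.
Yes

Yes, the formula is satisfiable.

One satisfying assignment is: e=False, b=False, w=True, t=False, q=True, k=False, i=True, j=True

Verification: With this assignment, all 32 clauses evaluate to true.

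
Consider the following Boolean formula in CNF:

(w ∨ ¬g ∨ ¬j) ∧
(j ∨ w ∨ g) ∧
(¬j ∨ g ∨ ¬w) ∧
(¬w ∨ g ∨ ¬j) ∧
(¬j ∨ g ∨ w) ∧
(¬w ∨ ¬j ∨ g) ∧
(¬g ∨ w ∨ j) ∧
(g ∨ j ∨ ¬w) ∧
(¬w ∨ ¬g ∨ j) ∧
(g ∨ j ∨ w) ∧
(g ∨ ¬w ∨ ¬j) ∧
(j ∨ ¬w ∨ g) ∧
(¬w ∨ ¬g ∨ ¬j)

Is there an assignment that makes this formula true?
No

No, the formula is not satisfiable.

No assignment of truth values to the variables can make all 13 clauses true simultaneously.

The formula is UNSAT (unsatisfiable).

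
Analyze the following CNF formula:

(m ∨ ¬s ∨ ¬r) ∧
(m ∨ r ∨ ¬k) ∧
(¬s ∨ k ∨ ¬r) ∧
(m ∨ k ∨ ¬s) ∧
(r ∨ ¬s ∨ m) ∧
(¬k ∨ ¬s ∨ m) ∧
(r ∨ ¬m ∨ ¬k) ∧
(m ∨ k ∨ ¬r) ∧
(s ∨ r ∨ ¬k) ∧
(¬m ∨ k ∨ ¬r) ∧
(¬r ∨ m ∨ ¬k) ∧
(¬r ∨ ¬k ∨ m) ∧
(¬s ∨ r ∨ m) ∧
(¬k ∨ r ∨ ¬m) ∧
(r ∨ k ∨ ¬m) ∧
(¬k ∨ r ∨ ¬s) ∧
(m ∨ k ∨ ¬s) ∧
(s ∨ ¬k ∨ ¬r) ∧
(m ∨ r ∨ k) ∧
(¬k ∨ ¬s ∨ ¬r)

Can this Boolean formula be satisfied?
No

No, the formula is not satisfiable.

No assignment of truth values to the variables can make all 20 clauses true simultaneously.

The formula is UNSAT (unsatisfiable).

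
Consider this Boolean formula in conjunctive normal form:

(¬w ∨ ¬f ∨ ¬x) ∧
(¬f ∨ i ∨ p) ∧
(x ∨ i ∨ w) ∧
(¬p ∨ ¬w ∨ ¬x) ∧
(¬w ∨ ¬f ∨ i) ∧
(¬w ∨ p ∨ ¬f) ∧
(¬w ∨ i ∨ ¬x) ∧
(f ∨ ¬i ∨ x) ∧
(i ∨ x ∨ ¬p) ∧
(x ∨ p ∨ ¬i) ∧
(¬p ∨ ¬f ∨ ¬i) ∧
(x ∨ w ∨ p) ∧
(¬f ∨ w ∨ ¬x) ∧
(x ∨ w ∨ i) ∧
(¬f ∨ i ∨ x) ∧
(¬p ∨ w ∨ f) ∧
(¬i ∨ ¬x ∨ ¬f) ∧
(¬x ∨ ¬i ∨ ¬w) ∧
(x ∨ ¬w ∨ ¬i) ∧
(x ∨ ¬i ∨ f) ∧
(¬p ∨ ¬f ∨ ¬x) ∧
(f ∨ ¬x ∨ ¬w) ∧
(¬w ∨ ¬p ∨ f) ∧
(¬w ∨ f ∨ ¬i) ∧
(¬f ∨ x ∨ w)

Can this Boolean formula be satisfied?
Yes

Yes, the formula is satisfiable.

One satisfying assignment is: i=False, p=False, f=False, x=False, w=True

Verification: With this assignment, all 25 clauses evaluate to true.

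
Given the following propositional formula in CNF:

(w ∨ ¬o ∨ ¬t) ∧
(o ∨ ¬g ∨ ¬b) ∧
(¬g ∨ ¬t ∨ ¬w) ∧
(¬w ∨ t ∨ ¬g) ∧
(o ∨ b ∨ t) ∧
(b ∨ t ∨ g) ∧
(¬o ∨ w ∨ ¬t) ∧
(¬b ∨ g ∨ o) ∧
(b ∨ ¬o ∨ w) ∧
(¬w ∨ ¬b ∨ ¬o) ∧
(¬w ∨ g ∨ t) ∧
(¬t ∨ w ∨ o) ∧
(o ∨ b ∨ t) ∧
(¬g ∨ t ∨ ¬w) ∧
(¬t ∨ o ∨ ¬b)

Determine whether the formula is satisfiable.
Yes

Yes, the formula is satisfiable.

One satisfying assignment is: o=True, b=True, t=False, g=False, w=False

Verification: With this assignment, all 15 clauses evaluate to true.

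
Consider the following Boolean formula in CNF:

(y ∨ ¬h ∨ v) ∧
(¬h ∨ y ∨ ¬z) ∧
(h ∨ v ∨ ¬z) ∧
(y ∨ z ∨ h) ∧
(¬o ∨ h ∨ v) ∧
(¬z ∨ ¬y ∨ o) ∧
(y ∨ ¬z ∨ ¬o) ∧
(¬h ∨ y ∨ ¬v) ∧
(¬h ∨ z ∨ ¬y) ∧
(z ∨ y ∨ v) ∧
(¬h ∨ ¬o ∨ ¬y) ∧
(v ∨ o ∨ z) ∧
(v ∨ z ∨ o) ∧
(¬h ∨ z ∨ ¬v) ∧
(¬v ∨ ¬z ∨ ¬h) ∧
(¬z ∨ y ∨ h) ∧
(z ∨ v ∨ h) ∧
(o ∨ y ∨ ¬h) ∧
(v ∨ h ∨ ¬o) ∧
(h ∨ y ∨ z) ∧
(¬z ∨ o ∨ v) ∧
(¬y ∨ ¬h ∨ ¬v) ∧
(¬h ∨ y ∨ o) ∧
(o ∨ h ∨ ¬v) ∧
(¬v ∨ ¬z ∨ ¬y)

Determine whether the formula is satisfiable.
Yes

Yes, the formula is satisfiable.

One satisfying assignment is: v=True, h=False, z=False, y=True, o=True

Verification: With this assignment, all 25 clauses evaluate to true.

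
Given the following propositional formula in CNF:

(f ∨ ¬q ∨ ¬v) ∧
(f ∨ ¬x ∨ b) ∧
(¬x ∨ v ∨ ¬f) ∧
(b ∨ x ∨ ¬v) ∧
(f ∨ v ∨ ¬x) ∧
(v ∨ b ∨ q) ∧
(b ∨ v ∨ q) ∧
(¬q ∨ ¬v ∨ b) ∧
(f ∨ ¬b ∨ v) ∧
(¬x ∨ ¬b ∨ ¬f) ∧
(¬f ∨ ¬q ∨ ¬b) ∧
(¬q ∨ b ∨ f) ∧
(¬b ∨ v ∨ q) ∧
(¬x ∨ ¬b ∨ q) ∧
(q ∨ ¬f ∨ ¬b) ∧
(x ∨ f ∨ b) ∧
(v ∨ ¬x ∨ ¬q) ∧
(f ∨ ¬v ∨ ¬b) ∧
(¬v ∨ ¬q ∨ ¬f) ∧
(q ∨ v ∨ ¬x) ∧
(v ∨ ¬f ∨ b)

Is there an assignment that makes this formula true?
Yes

Yes, the formula is satisfiable.

One satisfying assignment is: x=True, q=False, b=False, f=True, v=True

Verification: With this assignment, all 21 clauses evaluate to true.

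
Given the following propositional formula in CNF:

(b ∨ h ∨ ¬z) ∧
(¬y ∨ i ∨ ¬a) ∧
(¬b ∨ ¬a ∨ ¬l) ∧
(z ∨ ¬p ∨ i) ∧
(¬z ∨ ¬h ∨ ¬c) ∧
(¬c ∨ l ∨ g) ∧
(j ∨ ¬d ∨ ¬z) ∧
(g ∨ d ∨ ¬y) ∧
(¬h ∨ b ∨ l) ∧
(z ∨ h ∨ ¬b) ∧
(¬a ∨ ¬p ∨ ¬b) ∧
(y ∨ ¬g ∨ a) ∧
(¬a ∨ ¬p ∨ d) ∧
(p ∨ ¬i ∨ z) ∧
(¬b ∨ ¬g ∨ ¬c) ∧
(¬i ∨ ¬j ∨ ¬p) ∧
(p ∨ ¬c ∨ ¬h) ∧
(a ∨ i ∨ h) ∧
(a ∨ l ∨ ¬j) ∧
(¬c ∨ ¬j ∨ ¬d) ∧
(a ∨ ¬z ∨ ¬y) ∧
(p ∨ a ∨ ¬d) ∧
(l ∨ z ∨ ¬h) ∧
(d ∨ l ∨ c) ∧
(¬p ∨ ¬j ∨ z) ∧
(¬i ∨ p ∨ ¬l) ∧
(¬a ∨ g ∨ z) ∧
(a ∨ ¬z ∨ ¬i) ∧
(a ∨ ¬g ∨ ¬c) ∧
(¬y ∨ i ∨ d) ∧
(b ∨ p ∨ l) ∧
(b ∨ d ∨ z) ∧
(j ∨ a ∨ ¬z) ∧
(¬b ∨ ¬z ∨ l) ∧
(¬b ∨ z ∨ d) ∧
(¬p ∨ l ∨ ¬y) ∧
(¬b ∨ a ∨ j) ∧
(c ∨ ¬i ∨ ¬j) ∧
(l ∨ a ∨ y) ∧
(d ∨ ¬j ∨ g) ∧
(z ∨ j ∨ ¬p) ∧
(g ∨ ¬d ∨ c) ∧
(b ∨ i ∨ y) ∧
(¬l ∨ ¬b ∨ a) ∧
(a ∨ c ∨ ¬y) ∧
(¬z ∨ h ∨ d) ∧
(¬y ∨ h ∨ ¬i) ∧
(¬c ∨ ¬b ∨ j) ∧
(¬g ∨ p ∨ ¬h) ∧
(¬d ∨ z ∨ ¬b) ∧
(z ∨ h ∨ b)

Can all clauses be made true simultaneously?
No

No, the formula is not satisfiable.

No assignment of truth values to the variables can make all 51 clauses true simultaneously.

The formula is UNSAT (unsatisfiable).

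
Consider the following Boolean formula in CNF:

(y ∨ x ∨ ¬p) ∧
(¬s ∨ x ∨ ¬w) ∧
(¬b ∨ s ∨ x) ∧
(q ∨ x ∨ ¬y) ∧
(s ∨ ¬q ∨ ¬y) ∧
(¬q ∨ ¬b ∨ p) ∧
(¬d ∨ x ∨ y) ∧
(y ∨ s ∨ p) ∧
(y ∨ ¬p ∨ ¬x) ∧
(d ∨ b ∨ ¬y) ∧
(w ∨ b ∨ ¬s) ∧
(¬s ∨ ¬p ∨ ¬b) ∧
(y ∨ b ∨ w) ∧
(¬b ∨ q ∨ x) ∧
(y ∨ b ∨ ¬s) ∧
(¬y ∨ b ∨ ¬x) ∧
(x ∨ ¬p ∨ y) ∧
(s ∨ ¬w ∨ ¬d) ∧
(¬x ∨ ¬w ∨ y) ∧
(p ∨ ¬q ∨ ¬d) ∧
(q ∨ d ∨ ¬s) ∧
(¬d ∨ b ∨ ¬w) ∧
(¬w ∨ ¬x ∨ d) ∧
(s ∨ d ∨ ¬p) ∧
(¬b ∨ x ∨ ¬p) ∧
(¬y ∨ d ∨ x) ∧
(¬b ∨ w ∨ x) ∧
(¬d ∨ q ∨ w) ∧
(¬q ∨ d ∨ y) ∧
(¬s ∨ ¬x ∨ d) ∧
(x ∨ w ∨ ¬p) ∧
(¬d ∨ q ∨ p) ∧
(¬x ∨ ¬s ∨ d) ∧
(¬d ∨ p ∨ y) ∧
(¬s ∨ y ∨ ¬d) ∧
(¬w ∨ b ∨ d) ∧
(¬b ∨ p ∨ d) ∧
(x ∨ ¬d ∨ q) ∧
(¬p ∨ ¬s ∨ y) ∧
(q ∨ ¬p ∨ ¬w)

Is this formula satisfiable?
No

No, the formula is not satisfiable.

No assignment of truth values to the variables can make all 40 clauses true simultaneously.

The formula is UNSAT (unsatisfiable).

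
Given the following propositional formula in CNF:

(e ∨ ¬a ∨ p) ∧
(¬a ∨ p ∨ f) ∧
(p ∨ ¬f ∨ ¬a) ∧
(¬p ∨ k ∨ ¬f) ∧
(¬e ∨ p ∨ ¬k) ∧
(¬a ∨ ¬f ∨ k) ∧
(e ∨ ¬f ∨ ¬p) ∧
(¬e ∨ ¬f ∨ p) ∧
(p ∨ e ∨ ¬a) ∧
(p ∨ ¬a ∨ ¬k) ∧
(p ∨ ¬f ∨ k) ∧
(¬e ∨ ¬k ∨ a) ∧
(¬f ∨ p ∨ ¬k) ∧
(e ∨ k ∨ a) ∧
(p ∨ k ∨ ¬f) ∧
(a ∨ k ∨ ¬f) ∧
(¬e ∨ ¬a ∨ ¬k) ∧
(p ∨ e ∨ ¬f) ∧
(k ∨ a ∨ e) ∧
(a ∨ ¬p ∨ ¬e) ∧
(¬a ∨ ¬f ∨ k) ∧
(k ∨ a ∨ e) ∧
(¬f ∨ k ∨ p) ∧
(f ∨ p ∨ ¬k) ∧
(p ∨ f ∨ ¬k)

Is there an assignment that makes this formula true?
Yes

Yes, the formula is satisfiable.

One satisfying assignment is: k=False, e=True, f=False, p=False, a=False

Verification: With this assignment, all 25 clauses evaluate to true.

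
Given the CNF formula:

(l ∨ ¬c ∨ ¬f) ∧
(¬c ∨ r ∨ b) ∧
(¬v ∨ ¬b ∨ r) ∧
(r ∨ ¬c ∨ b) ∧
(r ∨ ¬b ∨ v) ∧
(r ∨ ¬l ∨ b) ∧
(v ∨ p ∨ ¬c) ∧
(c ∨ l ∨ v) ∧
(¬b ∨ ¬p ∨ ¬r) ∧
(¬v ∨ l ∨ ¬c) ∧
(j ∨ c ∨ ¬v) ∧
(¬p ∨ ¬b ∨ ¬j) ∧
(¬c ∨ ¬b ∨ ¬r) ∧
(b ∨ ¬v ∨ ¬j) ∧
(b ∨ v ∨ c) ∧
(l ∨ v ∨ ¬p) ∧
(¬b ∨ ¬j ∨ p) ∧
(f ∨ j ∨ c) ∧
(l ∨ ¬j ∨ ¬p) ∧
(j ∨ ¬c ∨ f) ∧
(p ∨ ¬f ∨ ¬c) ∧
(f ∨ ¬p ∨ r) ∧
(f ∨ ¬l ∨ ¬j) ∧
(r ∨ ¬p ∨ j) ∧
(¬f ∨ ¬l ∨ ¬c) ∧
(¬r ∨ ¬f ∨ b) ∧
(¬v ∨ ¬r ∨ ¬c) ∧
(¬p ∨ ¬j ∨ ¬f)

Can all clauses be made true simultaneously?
Yes

Yes, the formula is satisfiable.

One satisfying assignment is: b=True, r=True, l=True, c=False, p=False, j=False, f=True, v=False

Verification: With this assignment, all 28 clauses evaluate to true.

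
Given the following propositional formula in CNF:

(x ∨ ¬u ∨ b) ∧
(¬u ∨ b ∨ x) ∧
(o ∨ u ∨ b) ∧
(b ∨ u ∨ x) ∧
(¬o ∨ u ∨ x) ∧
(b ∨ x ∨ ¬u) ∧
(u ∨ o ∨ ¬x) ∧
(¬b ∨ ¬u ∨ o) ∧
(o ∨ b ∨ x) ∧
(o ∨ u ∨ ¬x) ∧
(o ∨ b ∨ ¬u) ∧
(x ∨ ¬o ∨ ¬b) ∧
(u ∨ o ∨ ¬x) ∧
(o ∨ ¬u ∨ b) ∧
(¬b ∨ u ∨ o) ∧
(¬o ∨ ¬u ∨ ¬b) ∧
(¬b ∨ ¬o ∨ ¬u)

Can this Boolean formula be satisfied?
Yes

Yes, the formula is satisfiable.

One satisfying assignment is: b=True, x=True, u=False, o=True

Verification: With this assignment, all 17 clauses evaluate to true.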